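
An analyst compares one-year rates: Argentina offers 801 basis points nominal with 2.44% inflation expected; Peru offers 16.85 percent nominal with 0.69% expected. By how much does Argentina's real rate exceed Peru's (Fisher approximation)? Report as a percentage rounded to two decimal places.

-10.59%

Argentina: 8.01% − 2.44% = 5.570%
Peru: 16.85% − 0.69% = 16.160%
Differential = -10.590% → -10.59%.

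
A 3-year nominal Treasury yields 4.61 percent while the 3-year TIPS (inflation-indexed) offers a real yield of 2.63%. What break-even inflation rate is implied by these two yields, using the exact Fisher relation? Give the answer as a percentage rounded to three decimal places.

1.929%

(1 + π) = (1 + i)/(1 + r) = 1.04610 / 1.02630 = 1.019293
Break-even inflation = 1.019293 − 1 → 1.929%.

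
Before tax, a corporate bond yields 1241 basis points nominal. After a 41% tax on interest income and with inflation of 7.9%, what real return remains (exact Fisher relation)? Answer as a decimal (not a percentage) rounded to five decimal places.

After-tax nominal return = 12.41% × (1 − 0.41) = 7.3219%.
1 + r = 1.073219 / 1.07900 = 0.994642
After-tax real rate = 0.994642 − 1 → -0.00536.

-0.00536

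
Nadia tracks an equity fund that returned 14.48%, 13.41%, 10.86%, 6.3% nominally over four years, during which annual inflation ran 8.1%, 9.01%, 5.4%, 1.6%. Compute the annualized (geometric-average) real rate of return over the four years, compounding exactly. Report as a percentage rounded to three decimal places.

4.934%

Nominal growth factor = 1.1448 × 1.1341 × 1.1086 × 1.0630 = 1.52999182
Price-level growth factor = 1.0810 × 1.0901 × 1.0540 × 1.0160 = 1.26190410
Real growth factor = 1.52999182 / 1.26190410 = 1.21244698
Annualized real rate = 1.21244698^(1/4) − 1 = 4.9339% → 4.934%.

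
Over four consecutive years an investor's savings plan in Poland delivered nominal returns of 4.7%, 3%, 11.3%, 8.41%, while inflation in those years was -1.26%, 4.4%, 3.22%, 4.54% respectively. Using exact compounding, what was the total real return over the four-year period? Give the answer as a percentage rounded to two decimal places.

16.98%

Compound the nominal returns: 1.0470 × 1.0300 × 1.1130 × 1.0841 = 1.301213.
Compound inflation: 0.9874 × 1.0440 × 1.0322 × 1.0454 = 1.112346.
Deflate: 1.301213 / 1.112346 = 1.169791.
Total real return = 1.169791 − 1 → 16.98%.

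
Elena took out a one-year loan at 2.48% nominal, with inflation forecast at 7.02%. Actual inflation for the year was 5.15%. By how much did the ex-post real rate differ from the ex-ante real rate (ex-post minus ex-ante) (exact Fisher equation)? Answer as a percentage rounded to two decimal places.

1.70%

Ex-ante: (1 + 0.0248)/(1 + 0.0702) − 1 = -4.2422%
Ex-post: (1 + 0.0248)/(1 + 0.0515) − 1 = -2.5392%
Difference (ex-post − ex-ante) = 1.7030% → 1.70%.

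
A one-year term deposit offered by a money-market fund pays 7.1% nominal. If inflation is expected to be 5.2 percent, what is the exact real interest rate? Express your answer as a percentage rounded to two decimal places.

1 + r = 1.07100 / 1.05200 = 1.018061
r = 1.018061 − 1 = 1.8061%, i.e. 1.81%.

1.81%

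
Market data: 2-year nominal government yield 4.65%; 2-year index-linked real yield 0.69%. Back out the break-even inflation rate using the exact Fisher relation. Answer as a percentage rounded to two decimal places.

(1 + π) = (1 + i)/(1 + r) = 1.04650 / 1.00690 = 1.039329
Break-even inflation = 1.039329 − 1 → 3.93%.

3.93%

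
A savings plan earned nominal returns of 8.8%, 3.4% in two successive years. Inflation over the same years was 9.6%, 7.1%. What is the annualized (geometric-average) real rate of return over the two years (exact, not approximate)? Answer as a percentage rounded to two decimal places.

-2.10%

Nominal growth factor = 1.0880 × 1.0340 = 1.12499200
Price-level growth factor = 1.0960 × 1.0710 = 1.17381600
Real growth factor = 1.12499200 / 1.17381600 = 0.95840575
Annualized real rate = 0.95840575^(1/2) − 1 = -2.1018% → -2.10%.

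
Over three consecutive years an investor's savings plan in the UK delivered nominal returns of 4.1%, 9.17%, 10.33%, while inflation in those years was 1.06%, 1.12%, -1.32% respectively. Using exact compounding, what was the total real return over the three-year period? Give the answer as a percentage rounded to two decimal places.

Compound the nominal returns: 1.0410 × 1.0917 × 1.1033 = 1.253856.
Compound inflation: 1.0106 × 1.0112 × 0.9868 = 1.008429.
Deflate: 1.253856 / 1.008429 = 1.243375.
Total real return = 1.243375 − 1 → 24.34%.

24.34%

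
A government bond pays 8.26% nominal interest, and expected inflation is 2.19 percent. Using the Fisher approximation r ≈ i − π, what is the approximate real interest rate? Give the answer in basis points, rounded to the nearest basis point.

607 basis points

r ≈ i − π = 8.26% − 2.19% = 607 basis points.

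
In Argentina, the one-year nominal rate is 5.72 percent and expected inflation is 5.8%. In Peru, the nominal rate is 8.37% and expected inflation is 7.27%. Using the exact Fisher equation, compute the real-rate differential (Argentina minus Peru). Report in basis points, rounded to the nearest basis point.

-110 basis points

Argentina: (1 + 0.0572)/(1 + 0.0580) − 1 = -0.0756%
Peru: (1 + 0.0837)/(1 + 0.0727) − 1 = 1.0254%
Differential = -0.0756% − 1.0254% = -1.1011% → -110 basis points.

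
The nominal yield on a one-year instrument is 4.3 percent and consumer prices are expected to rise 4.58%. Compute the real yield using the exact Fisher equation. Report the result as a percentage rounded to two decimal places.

By the Fisher equation, 1 + r = (1 + i)/(1 + π).
1 + r = 1.04300 / 1.04580 = 0.997323
r = 0.997323 − 1 = -0.2677%, i.e. -0.27%.

-0.27%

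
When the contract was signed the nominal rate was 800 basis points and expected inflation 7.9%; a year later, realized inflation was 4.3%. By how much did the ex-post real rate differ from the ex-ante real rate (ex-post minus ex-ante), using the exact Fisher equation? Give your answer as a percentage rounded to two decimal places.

Ex-ante: (1 + 0.0800)/(1 + 0.0790) − 1 = 0.0927%
Ex-post: (1 + 0.0800)/(1 + 0.0430) − 1 = 3.5475%
Difference (ex-post − ex-ante) = 3.4548% → 3.45%.

3.45%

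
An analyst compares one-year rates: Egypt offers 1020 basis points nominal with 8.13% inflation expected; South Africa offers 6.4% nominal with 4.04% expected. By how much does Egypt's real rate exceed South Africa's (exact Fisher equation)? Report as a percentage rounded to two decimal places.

Egypt: (1 + 0.1020)/(1 + 0.0813) − 1 = 1.9144%
South Africa: (1 + 0.0640)/(1 + 0.0404) − 1 = 2.2684%
Differential = 1.9144% − 2.2684% = -0.3540% → -0.35%.

-0.35%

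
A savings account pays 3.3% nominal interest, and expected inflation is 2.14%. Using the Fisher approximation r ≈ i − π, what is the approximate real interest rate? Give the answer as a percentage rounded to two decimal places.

1.16%

r ≈ i − π = 3.3% − 2.14% = 1.16%.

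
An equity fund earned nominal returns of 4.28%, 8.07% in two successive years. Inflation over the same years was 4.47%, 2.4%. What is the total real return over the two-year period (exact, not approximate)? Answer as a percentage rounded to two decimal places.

5.35%

Compound the nominal returns: 1.0428 × 1.0807 = 1.126954.
Compound inflation: 1.0447 × 1.0240 = 1.069773.
Deflate: 1.126954 / 1.069773 = 1.053452.
Total real return = 1.053452 − 1 → 5.35%.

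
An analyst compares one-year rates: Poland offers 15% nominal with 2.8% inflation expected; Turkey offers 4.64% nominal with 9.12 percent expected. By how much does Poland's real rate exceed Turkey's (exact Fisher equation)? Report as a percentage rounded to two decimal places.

Poland: (1 + 0.1500)/(1 + 0.0280) − 1 = 11.8677%
Turkey: (1 + 0.0464)/(1 + 0.0912) − 1 = -4.1056%
Differential = 11.8677% − (-4.1056%) = 15.9733% → 15.97%.

15.97%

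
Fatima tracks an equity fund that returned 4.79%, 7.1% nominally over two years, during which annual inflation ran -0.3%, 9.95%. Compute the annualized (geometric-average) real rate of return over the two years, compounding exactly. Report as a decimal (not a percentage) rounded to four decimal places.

Nominal growth factor = 1.0479 × 1.0710 = 1.12230090
Price-level growth factor = 0.9970 × 1.0995 = 1.09620150
Real growth factor = 1.12230090 / 1.09620150 = 1.02380894
Annualized real rate = 1.02380894^(1/2) − 1 = 1.1834% → 0.0118.

0.0118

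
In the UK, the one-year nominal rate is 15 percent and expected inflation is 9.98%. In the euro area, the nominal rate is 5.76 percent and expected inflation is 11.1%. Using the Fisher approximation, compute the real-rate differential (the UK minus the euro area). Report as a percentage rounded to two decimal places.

The UK: 15% − 9.98% = 5.020%
The euro area: 5.76% − 11.1% = -5.340%
Differential = 10.360% → 10.36%.

10.36%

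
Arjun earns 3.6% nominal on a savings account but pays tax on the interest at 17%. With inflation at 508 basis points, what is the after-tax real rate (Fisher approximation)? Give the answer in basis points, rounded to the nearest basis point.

-209 basis points

After-tax nominal return = 3.6% × (1 − 0.17) = 2.9880%.
r ≈ 2.9880% − 5.08% → -209 basis points.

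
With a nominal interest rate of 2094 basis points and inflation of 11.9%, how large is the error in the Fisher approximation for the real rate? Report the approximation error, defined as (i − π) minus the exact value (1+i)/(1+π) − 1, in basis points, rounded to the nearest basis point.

Approximate: r ≈ 20.940% − 11.900% = 9.0400%
Exact: (1 + 0.2094)/(1 + 0.1190) − 1 = 8.0786%
Error = 9.0400% − 8.0786% = 0.9614% → 96 basis points.

96 basis points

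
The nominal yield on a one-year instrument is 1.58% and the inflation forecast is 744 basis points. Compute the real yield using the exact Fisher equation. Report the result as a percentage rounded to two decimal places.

-5.45%

By the Fisher equation, 1 + r = (1 + i)/(1 + π).
1 + r = 1.01580 / 1.07440 = 0.945458
r = 0.945458 − 1 = -5.4542%, i.e. -5.45%.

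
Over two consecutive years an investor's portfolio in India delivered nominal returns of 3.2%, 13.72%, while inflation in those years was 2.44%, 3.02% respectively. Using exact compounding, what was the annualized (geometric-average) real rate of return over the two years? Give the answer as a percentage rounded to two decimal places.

Nominal growth factor = 1.0320 × 1.1372 = 1.17359040
Price-level growth factor = 1.0244 × 1.0302 = 1.05533688
Real growth factor = 1.17359040 / 1.05533688 = 1.11205286
Annualized real rate = 1.11205286^(1/2) − 1 = 5.4539% → 5.45%.

5.45%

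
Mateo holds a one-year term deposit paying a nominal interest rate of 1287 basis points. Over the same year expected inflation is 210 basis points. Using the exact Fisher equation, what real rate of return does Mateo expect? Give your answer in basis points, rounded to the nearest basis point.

1055 basis points

1 + r = 1.12870 / 1.02100 = 1.105485
r = 1.105485 − 1 = 10.5485%, i.e. 1055 basis points.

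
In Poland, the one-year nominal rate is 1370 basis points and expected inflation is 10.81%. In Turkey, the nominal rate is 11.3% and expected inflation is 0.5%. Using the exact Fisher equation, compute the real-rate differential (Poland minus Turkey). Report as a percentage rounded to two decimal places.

Poland: (1 + 0.1370)/(1 + 0.1081) − 1 = 2.6081%
Turkey: (1 + 0.1130)/(1 + 0.0050) − 1 = 10.7463%
Differential = 2.6081% − 10.7463% = -8.1382% → -8.14%.

-8.14%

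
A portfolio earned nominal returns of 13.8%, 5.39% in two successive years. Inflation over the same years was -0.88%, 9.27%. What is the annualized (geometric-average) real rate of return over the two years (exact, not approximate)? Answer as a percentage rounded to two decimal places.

5.23%

Nominal growth factor = 1.1380 × 1.0539 = 1.19933820
Price-level growth factor = 0.9912 × 1.0927 = 1.08308424
Real growth factor = 1.19933820 / 1.08308424 = 1.10733603
Annualized real rate = 1.10733603^(1/2) − 1 = 5.2300% → 5.23%.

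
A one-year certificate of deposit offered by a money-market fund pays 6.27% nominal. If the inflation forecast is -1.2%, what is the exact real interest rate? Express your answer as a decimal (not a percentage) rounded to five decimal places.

By the Fisher identity, 1 + r = (1 + i)/(1 + π).
1 + r = 1.06270 / 0.98800 = 1.075607
r = 1.075607 − 1 = 7.5607%, i.e. 0.07561.

0.07561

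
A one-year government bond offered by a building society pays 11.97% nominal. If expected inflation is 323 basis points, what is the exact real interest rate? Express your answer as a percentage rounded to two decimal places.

1 + r = 1.11970 / 1.03230 = 1.084665
r = 1.084665 − 1 = 8.4665%, i.e. 8.47%.

8.47%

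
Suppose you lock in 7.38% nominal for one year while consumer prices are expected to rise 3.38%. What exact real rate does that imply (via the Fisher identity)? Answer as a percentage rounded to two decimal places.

By the Fisher identity, 1 + r = (1 + i)/(1 + π).
1 + r = 1.07380 / 1.03380 = 1.038692
r = 1.038692 − 1 = 3.8692%, i.e. 3.87%.

3.87%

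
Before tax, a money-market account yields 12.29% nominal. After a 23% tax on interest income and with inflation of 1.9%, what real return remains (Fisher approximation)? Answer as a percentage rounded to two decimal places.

7.56%

After-tax nominal return = 12.29% × (1 − 0.23) = 9.4633%.
r ≈ 9.4633% − 1.9% → 7.56%.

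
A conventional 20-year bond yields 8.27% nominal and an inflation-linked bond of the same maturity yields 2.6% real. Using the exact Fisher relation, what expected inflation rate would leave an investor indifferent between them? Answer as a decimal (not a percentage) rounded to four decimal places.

0.0553

(1 + π) = (1 + i)/(1 + r) = 1.08270 / 1.02600 = 1.055263
Break-even inflation = 1.055263 − 1 → 0.0553.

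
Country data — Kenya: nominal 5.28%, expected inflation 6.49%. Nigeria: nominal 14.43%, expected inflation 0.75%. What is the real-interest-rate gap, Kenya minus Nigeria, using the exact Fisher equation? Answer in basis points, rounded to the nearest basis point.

-1471 basis points

Kenya: (1 + 0.0528)/(1 + 0.0649) − 1 = -1.1363%
Nigeria: (1 + 0.1443)/(1 + 0.0075) − 1 = 13.5782%
Differential = -1.1363% − 13.5782% = -14.7144% → -1471 basis points.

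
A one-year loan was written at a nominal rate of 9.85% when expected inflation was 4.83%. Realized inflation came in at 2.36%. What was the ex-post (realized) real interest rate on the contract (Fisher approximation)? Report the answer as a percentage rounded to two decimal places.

Ex-post: 9.85% − 2.36% = 7.490%
So the realized real rate is 7.49%.

7.49%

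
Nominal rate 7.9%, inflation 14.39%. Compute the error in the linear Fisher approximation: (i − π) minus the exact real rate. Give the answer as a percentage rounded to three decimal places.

Approximate: r ≈ 7.900% − 14.390% = -6.4900%
Exact: (1 + 0.0790)/(1 + 0.1439) − 1 = -5.6736%
Error = -6.4900% − (-5.6736%) = -0.8164% → -0.816%.

-0.816%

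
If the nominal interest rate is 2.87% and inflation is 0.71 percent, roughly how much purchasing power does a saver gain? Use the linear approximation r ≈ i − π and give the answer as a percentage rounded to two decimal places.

2.16%

r ≈ i − π = 2.87% − 0.71% = 2.16%.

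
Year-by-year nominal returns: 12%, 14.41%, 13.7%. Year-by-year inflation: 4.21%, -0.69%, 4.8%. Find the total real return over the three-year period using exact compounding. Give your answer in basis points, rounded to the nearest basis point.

Nominal growth factor = 1.1200 × 1.1441 × 1.1370 = 1.456943
Price-level growth factor = 1.0421 × 0.9931 × 1.0480 = 1.084585
Real growth factor = 1.456943 / 1.084585 = 1.343318
Total real return = 1.343318 − 1 → 3433 basis points.

3433 basis points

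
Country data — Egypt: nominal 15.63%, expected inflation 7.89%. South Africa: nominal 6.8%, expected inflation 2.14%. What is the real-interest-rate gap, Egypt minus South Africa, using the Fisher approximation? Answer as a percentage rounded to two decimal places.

3.08%

Egypt: 15.63% − 7.89% = 7.740%
South Africa: 6.8% − 2.14% = 4.660%
Differential = 3.080% → 3.08%.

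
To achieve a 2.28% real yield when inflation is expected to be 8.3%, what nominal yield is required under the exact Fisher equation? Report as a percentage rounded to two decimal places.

(1 + i) = (1 + r)(1 + π) = 1.02280 × 1.08300 = 1.1076924
i = 1.1076924 − 1, so the required nominal rate is 10.77%.

10.77%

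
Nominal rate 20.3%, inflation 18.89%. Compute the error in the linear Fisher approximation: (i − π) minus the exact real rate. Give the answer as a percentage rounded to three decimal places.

0.224%

Approximate: r ≈ 20.300% − 18.890% = 1.4100%
Exact: (1 + 0.2030)/(1 + 0.1889) − 1 = 1.1860%
Error = 1.4100% − 1.1860% = 0.2240% → 0.224%.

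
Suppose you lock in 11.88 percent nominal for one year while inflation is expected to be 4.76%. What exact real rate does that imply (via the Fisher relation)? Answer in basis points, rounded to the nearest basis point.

By the Fisher relation, 1 + r = (1 + i)/(1 + π).
1 + r = 1.11880 / 1.04760 = 1.067965
r = 1.067965 − 1 = 6.7965%, i.e. 680 basis points.

680 basis points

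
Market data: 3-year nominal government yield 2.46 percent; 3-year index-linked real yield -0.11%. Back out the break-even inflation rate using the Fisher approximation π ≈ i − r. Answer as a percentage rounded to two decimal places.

π ≈ i − r = 2.46% − (-0.11%) → 2.57%.

2.57%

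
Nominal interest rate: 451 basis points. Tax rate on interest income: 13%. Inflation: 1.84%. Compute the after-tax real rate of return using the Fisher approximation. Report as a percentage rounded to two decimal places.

After-tax nominal return = 4.51% × (1 − 0.13) = 3.9237%.
r ≈ 3.9237% − 1.84% → 2.08%.

2.08%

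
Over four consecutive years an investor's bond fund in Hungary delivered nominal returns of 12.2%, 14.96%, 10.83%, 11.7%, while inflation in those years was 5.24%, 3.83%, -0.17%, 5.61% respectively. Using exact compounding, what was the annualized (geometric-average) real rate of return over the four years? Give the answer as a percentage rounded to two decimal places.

Compound the nominal returns: 1.1220 × 1.1496 × 1.1083 × 1.1170 = 1.59679851.
Compound inflation: 1.0524 × 1.0383 × 0.9983 × 1.0561 = 1.15204596.
Deflate: 1.59679851 / 1.15204596 = 1.38605451.
Annualized real rate = 1.38605451^(1/4) − 1 = 8.5038% → 8.50%.

8.50%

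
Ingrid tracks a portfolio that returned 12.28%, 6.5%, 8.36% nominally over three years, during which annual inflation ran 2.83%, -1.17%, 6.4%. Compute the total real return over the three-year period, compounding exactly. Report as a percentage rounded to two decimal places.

19.83%

Compound the nominal returns: 1.1228 × 1.0650 × 1.0836 = 1.295749.
Compound inflation: 1.0283 × 0.9883 × 1.0640 = 1.081310.
Deflate: 1.295749 / 1.081310 = 1.198314.
Total real return = 1.198314 − 1 → 19.83%.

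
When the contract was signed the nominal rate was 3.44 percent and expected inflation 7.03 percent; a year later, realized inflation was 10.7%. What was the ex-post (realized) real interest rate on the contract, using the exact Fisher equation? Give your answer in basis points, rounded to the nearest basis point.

Ex-post: (1 + 0.0344)/(1 + 0.1070) − 1 = -6.5583%
So the realized real rate is -656 basis points.

-656 basis points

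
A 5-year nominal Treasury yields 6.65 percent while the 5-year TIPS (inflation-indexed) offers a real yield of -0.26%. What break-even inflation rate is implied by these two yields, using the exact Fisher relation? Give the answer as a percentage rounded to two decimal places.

(1 + π) = (1 + i)/(1 + r) = 1.06650 / 0.99740 = 1.069280
Break-even inflation = 1.069280 − 1 → 6.93%.

6.93%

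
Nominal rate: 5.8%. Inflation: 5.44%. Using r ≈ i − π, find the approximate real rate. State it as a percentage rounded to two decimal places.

0.36%

r ≈ i − π = 5.8% − 5.44% = 0.36%.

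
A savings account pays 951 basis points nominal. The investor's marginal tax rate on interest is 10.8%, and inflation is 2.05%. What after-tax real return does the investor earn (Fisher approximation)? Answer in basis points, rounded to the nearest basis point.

After-tax nominal return = 9.51% × (1 − 0.108) = 8.48292%.
r ≈ 8.48292% − 2.05% → 643 basis points.

643 basis points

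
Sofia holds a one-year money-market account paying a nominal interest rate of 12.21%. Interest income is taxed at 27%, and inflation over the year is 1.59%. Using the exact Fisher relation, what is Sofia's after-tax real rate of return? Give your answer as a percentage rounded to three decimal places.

After-tax nominal return = 12.21% × (1 − 0.27) = 8.9133%.
1 + r = 1.089133 / 1.01590 = 1.072087
After-tax real rate = 1.072087 − 1 → 7.209%.

7.209%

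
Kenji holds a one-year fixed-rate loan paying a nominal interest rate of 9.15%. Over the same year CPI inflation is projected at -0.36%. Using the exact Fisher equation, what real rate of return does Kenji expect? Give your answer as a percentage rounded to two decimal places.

9.54%

By the Fisher equation, 1 + r = (1 + i)/(1 + π).
1 + r = 1.09150 / 0.99640 = 1.095444
r = 1.095444 − 1 = 9.5444%, i.e. 9.54%.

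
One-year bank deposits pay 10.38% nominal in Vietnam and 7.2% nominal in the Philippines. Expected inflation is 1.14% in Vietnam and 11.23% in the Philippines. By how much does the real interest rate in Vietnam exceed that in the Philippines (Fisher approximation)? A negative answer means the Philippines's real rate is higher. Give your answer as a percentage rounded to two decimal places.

Vietnam: 10.38% − 1.14% = 9.240%
The Philippines: 7.2% − 11.23% = -4.030%
Differential = 13.270% → 13.27%.

13.27%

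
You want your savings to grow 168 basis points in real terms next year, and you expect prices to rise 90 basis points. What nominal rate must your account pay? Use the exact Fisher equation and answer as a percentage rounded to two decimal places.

(1 + i) = (1 + r)(1 + π) = 1.01680 × 1.00900 = 1.0259512
i = 1.0259512 − 1, so the required nominal rate is 2.60%.

2.60%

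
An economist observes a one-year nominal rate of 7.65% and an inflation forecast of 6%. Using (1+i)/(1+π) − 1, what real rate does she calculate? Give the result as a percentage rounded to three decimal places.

1 + r = 1.07650 / 1.06000 = 1.015566
r = 1.015566 − 1 = 1.5566%, i.e. 1.557%.

1.557%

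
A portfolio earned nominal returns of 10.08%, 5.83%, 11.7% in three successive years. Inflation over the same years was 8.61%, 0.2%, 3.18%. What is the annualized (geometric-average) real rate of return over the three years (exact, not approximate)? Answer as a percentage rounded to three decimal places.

Nominal growth factor = 1.1008 × 1.0583 × 1.1170 = 1.30127891
Price-level growth factor = 1.0861 × 1.0020 × 1.0318 = 1.12287926
Real growth factor = 1.30127891 / 1.12287926 = 1.15887697
Annualized real rate = 1.15887697^(1/3) − 1 = 5.0378% → 5.038%.

5.038%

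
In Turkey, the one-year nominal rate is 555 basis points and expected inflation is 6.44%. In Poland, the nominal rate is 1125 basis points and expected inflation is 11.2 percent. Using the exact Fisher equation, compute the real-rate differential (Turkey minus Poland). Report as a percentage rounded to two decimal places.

-0.88%

Turkey: (1 + 0.0555)/(1 + 0.0644) − 1 = -0.8362%
Poland: (1 + 0.1125)/(1 + 0.1120) − 1 = 0.0450%
Differential = -0.8362% − 0.0450% = -0.8811% → -0.88%.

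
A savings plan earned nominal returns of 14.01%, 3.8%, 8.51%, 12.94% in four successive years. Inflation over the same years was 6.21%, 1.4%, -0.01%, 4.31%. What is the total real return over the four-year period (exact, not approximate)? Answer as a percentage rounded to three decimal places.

Nominal growth factor = 1.1401 × 1.0380 × 1.0851 × 1.1294 = 1.450300
Price-level growth factor = 1.0621 × 1.0140 × 0.9999 × 1.0431 = 1.123274
Real growth factor = 1.450300 / 1.123274 = 1.291136
Total real return = 1.291136 − 1 → 29.114%.

29.114%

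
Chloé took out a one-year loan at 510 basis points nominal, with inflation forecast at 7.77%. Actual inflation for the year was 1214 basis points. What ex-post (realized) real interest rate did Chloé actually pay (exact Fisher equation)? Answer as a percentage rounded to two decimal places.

Ex-post: (1 + 0.0510)/(1 + 0.1214) − 1 = -6.2779%
So the realized real rate is -6.28%.

-6.28%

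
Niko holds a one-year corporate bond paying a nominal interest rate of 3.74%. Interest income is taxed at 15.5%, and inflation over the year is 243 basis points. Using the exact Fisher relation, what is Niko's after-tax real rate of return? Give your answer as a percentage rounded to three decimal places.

After-tax nominal return = 3.74% × (1 − 0.155) = 3.1603%.
1 + r = 1.031603 / 1.02430 = 1.007130
After-tax real rate = 1.007130 − 1 → 0.713%.

0.713%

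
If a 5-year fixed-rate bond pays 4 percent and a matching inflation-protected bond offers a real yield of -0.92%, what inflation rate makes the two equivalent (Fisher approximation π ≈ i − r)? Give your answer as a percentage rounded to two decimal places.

4.92%

π ≈ i − r = 4% − (-0.92%) → 4.92%.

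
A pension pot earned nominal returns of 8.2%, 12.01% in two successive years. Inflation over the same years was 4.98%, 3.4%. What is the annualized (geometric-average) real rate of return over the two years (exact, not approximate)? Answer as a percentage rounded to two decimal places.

Compound the nominal returns: 1.0820 × 1.1201 = 1.21194820.
Compound inflation: 1.0498 × 1.0340 = 1.08549320.
Deflate: 1.21194820 / 1.08549320 = 1.11649543.
Annualized real rate = 1.11649543^(1/2) − 1 = 5.6643% → 5.66%.

5.66%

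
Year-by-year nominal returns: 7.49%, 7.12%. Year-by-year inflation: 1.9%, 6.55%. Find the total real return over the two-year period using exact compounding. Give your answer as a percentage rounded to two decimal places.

6.05%

Compound the nominal returns: 1.0749 × 1.0712 = 1.151433.
Compound inflation: 1.0190 × 1.0655 = 1.085745.
Deflate: 1.151433 / 1.085745 = 1.060501.
Total real return = 1.060501 − 1 → 6.05%.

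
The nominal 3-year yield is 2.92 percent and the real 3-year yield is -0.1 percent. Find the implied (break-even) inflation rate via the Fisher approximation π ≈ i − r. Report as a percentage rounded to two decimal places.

3.02%

π ≈ i − r = 2.92% − (-0.1%) → 3.02%.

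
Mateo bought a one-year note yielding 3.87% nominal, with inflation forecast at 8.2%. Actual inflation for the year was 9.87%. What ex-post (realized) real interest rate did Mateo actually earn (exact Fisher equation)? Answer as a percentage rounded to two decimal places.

-5.46%

Ex-post: (1 + 0.0387)/(1 + 0.0987) − 1 = -5.4610%
So the realized real rate is -5.46%.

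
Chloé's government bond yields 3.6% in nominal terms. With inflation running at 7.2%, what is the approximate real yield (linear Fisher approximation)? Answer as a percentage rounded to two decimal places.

r ≈ i − π = 3.6% − 7.2% = -3.60%.

-3.60%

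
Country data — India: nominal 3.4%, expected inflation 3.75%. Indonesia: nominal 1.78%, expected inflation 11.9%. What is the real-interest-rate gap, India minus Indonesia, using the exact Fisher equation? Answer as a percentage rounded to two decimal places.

8.71%

India: (1 + 0.0340)/(1 + 0.0375) − 1 = -0.3373%
Indonesia: (1 + 0.0178)/(1 + 0.1190) − 1 = -9.0438%
Differential = -0.3373% − (-9.0438%) = 8.7064% → 8.71%.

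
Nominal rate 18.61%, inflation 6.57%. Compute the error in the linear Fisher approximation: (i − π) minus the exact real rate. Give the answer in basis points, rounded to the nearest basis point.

Approximate: r ≈ 18.610% − 6.570% = 12.0400%
Exact: (1 + 0.1861)/(1 + 0.0657) − 1 = 11.2977%
Error = 12.0400% − 11.2977% = 0.7423% → 74 basis points.

74 basis points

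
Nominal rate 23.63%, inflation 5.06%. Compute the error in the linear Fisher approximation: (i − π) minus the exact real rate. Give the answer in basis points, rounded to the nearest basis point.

Approximate: r ≈ 23.630% − 5.060% = 18.5700%
Exact: (1 + 0.2363)/(1 + 0.0506) − 1 = 17.6756%
Error = 18.5700% − 17.6756% = 0.8944% → 89 basis points.

89 basis points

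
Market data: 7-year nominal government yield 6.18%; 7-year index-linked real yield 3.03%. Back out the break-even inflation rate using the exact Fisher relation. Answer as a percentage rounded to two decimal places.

3.06%

(1 + π) = (1 + i)/(1 + r) = 1.06180 / 1.03030 = 1.030574
Break-even inflation = 1.030574 − 1 → 3.06%.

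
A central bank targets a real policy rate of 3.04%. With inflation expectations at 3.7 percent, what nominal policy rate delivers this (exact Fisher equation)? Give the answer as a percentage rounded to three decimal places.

6.852%

(1 + i) = (1 + r)(1 + π) = 1.03040 × 1.03700 = 1.0685248
i = 1.0685248 − 1, so the required nominal rate is 6.852%.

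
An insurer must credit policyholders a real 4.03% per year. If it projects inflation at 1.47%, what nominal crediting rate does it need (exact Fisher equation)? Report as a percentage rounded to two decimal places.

5.56%

(1 + i) = (1 + r)(1 + π) = 1.04030 × 1.01470 = 1.05559241
i = 1.05559241 − 1, so the required nominal rate is 5.56%.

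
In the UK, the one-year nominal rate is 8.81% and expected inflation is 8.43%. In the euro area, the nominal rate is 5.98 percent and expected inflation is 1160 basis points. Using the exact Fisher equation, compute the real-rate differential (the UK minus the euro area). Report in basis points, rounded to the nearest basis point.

The UK: (1 + 0.0881)/(1 + 0.0843) − 1 = 0.3505%
The euro area: (1 + 0.0598)/(1 + 0.1160) − 1 = -5.0358%
Differential = 0.3505% − (-5.0358%) = 5.3863% → 539 basis points.

539 basis points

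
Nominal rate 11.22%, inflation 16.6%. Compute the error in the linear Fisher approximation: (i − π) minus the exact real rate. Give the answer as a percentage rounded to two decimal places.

-0.77%

Approximate: r ≈ 11.220% − 16.600% = -5.3800%
Exact: (1 + 0.1122)/(1 + 0.1660) − 1 = -4.6141%
Error = -5.3800% − (-4.6141%) = -0.7659% → -0.77%.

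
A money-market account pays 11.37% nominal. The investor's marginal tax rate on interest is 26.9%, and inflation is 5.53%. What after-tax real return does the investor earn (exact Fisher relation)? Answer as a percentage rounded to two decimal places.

After-tax nominal return = 11.37% × (1 − 0.269) = 8.31147%.
1 + r = 1.0831147 / 1.05530 = 1.026357
After-tax real rate = 1.026357 − 1 → 2.64%.

2.64%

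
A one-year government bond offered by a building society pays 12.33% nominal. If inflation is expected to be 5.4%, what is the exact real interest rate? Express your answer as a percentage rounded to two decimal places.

6.57%

1 + r = 1.12330 / 1.05400 = 1.0657495
r = 1.0657495 − 1 = 6.57495%, i.e. 6.57%.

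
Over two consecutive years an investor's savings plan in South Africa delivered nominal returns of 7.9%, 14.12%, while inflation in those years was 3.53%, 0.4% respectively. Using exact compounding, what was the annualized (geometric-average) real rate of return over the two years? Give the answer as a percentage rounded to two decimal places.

8.84%

Nominal growth factor = 1.0790 × 1.1412 = 1.23135480
Price-level growth factor = 1.0353 × 1.0040 = 1.03944120
Real growth factor = 1.23135480 / 1.03944120 = 1.18463151
Annualized real rate = 1.18463151^(1/2) − 1 = 8.8408% → 8.84%.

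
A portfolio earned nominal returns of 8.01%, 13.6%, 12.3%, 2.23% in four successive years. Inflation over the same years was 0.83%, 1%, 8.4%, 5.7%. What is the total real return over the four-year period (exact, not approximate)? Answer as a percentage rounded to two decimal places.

20.72%

Nominal growth factor = 1.0801 × 1.1360 × 1.1230 × 1.0223 = 1.408641
Price-level growth factor = 1.0083 × 1.0100 × 1.0840 × 1.0570 = 1.166851
Real growth factor = 1.408641 / 1.166851 = 1.207216
Total real return = 1.207216 − 1 → 20.72%.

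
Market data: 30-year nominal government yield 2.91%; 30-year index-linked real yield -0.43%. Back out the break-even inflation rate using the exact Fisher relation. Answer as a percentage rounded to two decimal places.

(1 + π) = (1 + i)/(1 + r) = 1.02910 / 0.99570 = 1.033544
Break-even inflation = 1.033544 − 1 → 3.35%.

3.35%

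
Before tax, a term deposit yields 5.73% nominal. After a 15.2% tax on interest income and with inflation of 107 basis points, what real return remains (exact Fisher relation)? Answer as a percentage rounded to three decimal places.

3.749%

After-tax nominal return = 5.73% × (1 − 0.152) = 4.85904%.
1 + r = 1.0485904 / 1.01070 = 1.037489
After-tax real rate = 1.037489 − 1 → 3.749%.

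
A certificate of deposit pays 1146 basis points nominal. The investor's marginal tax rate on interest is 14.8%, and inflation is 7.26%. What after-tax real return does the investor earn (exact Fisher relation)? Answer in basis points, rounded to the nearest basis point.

233 basis points

After-tax nominal return = 11.46% × (1 − 0.148) = 9.76392%.
1 + r = 1.0976392 / 1.07260 = 1.023344
After-tax real rate = 1.023344 − 1 → 233 basis points.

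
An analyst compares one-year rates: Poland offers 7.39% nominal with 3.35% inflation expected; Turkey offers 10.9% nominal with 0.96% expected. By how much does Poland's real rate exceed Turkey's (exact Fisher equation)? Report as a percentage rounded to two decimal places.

Poland: (1 + 0.0739)/(1 + 0.0335) − 1 = 3.9090%
Turkey: (1 + 0.1090)/(1 + 0.0096) − 1 = 9.8455%
Differential = 3.9090% − 9.8455% = -5.9364% → -5.94%.

-5.94%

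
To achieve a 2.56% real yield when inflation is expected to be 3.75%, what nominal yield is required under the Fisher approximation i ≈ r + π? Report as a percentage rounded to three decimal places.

6.310%

i ≈ r + π = 2.56% + 3.75% = 6.310%.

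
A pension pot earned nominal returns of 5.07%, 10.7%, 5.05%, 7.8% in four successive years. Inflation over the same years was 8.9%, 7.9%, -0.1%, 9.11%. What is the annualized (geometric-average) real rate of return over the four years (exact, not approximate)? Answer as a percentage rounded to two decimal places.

Compound the nominal returns: 1.0507 × 1.1070 × 1.0505 × 1.0780 = 1.31716800.
Compound inflation: 1.0890 × 1.0790 × 0.9990 × 1.0911 = 1.28079425.
Deflate: 1.31716800 / 1.28079425 = 1.02839937.
Annualized real rate = 1.02839937^(1/4) − 1 = 0.7025% → 0.70%.

0.70%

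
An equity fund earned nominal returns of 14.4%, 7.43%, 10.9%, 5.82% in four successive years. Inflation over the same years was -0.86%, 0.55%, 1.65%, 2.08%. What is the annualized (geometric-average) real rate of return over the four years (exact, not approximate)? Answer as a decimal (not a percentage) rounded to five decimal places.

0.08666

Nominal growth factor = 1.1440 × 1.0743 × 1.1090 × 1.0582 = 1.44228439
Price-level growth factor = 0.9914 × 1.0055 × 1.0165 × 1.0208 = 1.03437743
Real growth factor = 1.44228439 / 1.03437743 = 1.39435022
Annualized real rate = 1.39435022^(1/4) − 1 = 8.6658% → 0.08666.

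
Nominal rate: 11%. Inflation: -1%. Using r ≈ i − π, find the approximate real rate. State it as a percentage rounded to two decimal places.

12.00%

r ≈ i − π = 11% − (-1%) = 12.00%.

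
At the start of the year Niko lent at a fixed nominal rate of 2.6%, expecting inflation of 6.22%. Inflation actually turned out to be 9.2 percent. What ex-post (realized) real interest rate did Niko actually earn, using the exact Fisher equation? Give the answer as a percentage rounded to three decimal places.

-6.044%

Ex-post: (1 + 0.0260)/(1 + 0.0920) − 1 = -6.0440%
So the realized real rate is -6.044%.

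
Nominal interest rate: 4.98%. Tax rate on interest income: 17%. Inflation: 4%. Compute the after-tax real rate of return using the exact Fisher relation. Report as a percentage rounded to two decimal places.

After-tax nominal return = 4.98% × (1 − 0.17) = 4.1334%.
1 + r = 1.041334 / 1.04000 = 1.001283
After-tax real rate = 1.001283 − 1 → 0.13%.

0.13%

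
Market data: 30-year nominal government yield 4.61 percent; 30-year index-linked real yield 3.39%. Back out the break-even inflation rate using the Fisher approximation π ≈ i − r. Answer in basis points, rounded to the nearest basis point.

122 basis points

π ≈ i − r = 4.61% − 3.39% → 122 basis points.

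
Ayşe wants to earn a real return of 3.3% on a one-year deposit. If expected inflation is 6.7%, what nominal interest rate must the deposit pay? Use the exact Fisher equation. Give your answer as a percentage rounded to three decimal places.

10.221%

(1 + i) = (1 + r)(1 + π) = 1.03300 × 1.06700 = 1.102211
i = 1.102211 − 1, so the required nominal rate is 10.221%.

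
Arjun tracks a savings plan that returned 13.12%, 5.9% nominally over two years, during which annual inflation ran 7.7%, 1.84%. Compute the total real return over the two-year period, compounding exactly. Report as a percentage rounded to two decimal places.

Compound the nominal returns: 1.1312 × 1.0590 = 1.197941.
Compound inflation: 1.0770 × 1.0184 = 1.096817.
Deflate: 1.197941 / 1.096817 = 1.092198.
Total real return = 1.092198 − 1 → 9.22%.

9.22%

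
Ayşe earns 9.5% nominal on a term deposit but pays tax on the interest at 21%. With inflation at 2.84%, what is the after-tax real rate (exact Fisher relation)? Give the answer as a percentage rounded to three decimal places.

4.536%

After-tax nominal return = 9.5% × (1 − 0.21) = 7.5050%.
1 + r = 1.07505 / 1.02840 = 1.045362
After-tax real rate = 1.045362 − 1 → 4.536%.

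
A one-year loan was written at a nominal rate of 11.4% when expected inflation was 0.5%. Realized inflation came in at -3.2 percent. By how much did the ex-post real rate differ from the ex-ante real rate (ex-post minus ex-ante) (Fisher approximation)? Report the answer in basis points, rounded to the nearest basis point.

370 basis points

Ex-ante: 11.4% − 0.5% = 10.900%
Ex-post: 11.4% − (-3.2%) = 14.600%
Difference (ex-post − ex-ante) = 3.7000% → 370 basis points.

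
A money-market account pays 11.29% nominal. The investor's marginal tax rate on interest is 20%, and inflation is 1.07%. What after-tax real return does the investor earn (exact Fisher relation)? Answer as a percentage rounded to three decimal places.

After-tax nominal return = 11.29% × (1 − 0.2) = 9.0320%.
1 + r = 1.09032 / 1.01070 = 1.078777
After-tax real rate = 1.078777 − 1 → 7.878%.

7.878%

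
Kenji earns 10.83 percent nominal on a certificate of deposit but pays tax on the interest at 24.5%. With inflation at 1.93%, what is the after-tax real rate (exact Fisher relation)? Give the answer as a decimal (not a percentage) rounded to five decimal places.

After-tax nominal return = 10.83% × (1 − 0.245) = 8.17665%.
1 + r = 1.0817665 / 1.01930 = 1.061284
After-tax real rate = 1.061284 − 1 → 0.06128.

0.06128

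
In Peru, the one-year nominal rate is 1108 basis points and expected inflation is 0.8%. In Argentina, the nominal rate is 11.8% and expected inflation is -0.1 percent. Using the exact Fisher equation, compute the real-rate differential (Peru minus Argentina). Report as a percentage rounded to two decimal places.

-1.71%

Peru: (1 + 0.1108)/(1 + 0.0080) − 1 = 10.1984%
Argentina: (1 + 0.1180)/(1 − 0.0010) − 1 = 11.9119%
Differential = 10.1984% − 11.9119% = -1.7135% → -1.71%.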